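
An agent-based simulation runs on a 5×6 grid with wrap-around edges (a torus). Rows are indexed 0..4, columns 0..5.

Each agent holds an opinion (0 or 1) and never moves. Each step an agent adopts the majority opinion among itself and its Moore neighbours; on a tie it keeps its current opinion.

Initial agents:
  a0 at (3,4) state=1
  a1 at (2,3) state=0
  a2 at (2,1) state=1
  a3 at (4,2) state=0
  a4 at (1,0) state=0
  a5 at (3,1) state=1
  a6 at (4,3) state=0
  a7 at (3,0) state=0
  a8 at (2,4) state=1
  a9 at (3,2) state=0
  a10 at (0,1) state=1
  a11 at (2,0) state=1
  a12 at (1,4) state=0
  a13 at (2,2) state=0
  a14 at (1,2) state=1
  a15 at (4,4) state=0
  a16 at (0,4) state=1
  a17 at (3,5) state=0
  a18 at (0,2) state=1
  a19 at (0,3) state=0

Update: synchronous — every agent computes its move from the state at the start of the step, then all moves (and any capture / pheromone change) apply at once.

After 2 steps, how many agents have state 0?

t=1: a0@(3,4):0 a1@(2,3):0 a2@(2,1):1 a3@(4,2):0 a4@(1,0):1 a5@(3,1):0 a6@(4,3):0 a7@(3,0):1 a8@(2,4):0 a9@(3,2):0 a10@(0,1):1 a11@(2,0):1 a12@(1,4):0 a13@(2,2):0 a14@(1,2):1 a15@(4,4):0 a16@(0,4):0 a17@(3,5):0 a18@(0,2):1 a19@(0,3):0
t=2: (unchanged — steady state)

13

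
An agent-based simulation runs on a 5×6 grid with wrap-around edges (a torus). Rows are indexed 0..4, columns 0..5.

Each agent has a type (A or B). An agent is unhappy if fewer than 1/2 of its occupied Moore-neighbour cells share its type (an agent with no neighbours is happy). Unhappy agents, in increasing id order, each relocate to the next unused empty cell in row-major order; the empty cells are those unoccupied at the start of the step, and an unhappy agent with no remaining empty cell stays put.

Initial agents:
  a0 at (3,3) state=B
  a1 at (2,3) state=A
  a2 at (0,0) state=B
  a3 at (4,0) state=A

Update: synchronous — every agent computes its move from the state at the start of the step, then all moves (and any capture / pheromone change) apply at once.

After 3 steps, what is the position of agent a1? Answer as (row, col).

t=1: a0@(0,1):B a1@(0,2):A a2@(0,3):B a3@(0,4):A
t=2: a0@(0,0):B a1@(0,5):A a2@(1,0):B a3@(1,1):A
t=3: a0@(0,1):B a1@(0,2):A a2@(0,3):B a3@(0,4):A

(0, 2)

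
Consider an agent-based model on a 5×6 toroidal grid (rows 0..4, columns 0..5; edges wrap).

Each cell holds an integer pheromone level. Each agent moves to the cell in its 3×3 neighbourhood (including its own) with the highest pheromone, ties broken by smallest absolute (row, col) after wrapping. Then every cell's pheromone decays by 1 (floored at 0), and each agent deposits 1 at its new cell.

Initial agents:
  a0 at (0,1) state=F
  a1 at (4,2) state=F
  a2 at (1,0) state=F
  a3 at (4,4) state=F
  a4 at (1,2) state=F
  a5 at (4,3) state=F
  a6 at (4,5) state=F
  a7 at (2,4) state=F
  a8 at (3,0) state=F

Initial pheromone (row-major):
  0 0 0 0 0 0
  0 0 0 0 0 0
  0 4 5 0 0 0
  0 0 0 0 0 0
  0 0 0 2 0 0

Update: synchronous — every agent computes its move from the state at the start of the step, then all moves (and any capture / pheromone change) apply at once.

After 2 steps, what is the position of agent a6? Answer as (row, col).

t=1: a0@(0,0) a1@(4,3) a2@(2,1) a3@(4,3) a4@(2,2) a5@(4,3) a6@(0,0) a7@(1,3) a8@(2,1) | pheromone: 2 0 0 0 0 0 / 0 0 0 1 0 0 / 0 5 5 0 0 0 / 0 0 0 0 0 0 / 0 0 0 4 0 0
t=2: a0@(0,0) a1@(4,3) a2@(2,1) a3@(4,3) a4@(2,1) a5@(4,3) a6@(0,0) a7@(2,2) a8@(2,1) | pheromone: 3 0 0 0 0 0 / 0 0 0 0 0 0 / 0 7 5 0 0 0 / 0 0 0 0 0 0 / 0 0 0 6 0 0

(0, 0)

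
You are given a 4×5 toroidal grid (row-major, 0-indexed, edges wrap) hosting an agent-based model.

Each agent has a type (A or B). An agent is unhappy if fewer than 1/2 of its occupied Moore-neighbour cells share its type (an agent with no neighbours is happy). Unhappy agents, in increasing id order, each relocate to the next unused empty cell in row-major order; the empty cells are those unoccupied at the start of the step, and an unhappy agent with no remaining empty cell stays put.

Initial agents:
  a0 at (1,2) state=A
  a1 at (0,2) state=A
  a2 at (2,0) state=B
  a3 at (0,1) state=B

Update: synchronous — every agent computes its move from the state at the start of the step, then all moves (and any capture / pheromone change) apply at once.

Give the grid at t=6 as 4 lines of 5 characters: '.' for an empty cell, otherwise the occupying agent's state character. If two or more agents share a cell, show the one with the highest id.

B.A..
..A..
B....
.....

t=1: a0@(1,2):A a1@(0,2):A a2@(2,0):B a3@(0,0):B
t=2: (unchanged — steady state)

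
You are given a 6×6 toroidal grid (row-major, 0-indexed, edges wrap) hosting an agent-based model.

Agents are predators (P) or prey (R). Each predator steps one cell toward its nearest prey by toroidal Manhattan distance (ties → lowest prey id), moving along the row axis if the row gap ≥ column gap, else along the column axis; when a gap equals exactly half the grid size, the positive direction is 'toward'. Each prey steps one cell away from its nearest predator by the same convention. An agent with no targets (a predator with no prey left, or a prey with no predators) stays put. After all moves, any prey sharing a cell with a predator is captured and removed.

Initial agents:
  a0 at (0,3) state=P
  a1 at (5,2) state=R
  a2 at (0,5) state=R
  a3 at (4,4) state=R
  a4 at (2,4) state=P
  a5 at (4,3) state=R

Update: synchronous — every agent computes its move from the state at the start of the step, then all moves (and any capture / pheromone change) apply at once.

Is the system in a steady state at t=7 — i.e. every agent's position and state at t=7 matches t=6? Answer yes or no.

no

t=1: a0@(5,3):P a1@(4,2):R a2@(0,0):R a3@(5,4):R a4@(3,4):P a5@(3,3):R
t=2: a0@(5,4):P a1@(3,2):R a2@(0,5):R a3@(5,5):R a4@(3,3):P a5@(3,2):R
t=3: a0@(5,5):P a1@(3,1):R a2@(1,5):R a3@(5,0):R a4@(3,2):P a5@(3,1):R
t=4: a0@(5,0):P a1@(3,0):R a2@(2,5):R a3@(5,1):R a4@(3,1):P a5@(3,0):R
t=5: a0@(5,1):P a1@(3,5):R a2@(2,4):R a3@(5,2):R a4@(3,0):P a5@(3,5):R
t=6: a0@(5,2):P a1@(3,4):R a2@(2,3):R a3@(5,3):R a4@(3,5):P a5@(3,4):R
t=7: a0@(5,3):P a1@(3,3):R a2@(2,2):R a3@(5,4):R a4@(3,4):P a5@(3,3):R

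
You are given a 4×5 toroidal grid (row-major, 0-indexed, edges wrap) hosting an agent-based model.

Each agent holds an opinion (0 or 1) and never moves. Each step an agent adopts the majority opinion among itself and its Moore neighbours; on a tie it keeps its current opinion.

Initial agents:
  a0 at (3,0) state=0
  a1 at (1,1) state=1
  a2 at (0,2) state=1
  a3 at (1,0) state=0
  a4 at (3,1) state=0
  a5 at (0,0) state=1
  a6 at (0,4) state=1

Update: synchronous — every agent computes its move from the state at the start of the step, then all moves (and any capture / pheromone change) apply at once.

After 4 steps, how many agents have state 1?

t=1: a0@(3,0):0 a1@(1,1):1 a2@(0,2):1 a3@(1,0):1 a4@(3,1):0 a5@(0,0):1 a6@(0,4):1
t=2: (unchanged — steady state)

5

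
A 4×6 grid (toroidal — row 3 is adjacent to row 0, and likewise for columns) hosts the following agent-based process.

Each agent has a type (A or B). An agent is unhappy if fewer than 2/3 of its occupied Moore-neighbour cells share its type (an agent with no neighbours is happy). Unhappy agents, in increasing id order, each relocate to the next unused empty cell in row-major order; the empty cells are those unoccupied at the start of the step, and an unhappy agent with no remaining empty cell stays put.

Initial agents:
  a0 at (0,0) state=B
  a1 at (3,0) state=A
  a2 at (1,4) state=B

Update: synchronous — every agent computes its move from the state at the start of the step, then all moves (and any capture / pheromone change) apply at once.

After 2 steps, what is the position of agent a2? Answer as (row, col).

t=1: a0@(0,1):B a1@(0,2):A a2@(1,4):B
t=2: a0@(0,0):B a1@(0,3):A a2@(1,4):B

(1, 4)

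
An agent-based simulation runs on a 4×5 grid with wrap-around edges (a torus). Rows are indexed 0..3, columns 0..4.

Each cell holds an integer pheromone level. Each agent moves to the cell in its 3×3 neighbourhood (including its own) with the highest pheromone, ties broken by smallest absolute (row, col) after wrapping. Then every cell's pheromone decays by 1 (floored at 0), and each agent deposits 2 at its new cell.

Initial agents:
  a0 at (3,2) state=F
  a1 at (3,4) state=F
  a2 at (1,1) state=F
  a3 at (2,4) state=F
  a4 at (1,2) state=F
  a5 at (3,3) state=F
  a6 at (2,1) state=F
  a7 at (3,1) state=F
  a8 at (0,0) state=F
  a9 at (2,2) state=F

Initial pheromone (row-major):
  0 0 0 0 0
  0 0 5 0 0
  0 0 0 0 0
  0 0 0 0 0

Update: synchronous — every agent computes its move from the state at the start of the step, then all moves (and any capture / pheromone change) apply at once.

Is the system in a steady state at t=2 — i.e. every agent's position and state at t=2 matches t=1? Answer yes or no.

t=1: a0@(0,1) a1@(0,0) a2@(1,2) a3@(1,0) a4@(1,2) a5@(0,2) a6@(1,2) a7@(0,0) a8@(0,0) a9@(1,2) | pheromone: 6 2 2 0 0 / 2 0 12 0 0 / 0 0 0 0 0 / 0 0 0 0 0
t=2: a0@(1,2) a1@(0,0) a2@(1,2) a3@(0,0) a4@(1,2) a5@(1,2) a6@(1,2) a7@(0,0) a8@(0,0) a9@(1,2) | pheromone: 13 1 1 0 0 / 1 0 23 0 0 / 0 0 0 0 0 / 0 0 0 0 0

no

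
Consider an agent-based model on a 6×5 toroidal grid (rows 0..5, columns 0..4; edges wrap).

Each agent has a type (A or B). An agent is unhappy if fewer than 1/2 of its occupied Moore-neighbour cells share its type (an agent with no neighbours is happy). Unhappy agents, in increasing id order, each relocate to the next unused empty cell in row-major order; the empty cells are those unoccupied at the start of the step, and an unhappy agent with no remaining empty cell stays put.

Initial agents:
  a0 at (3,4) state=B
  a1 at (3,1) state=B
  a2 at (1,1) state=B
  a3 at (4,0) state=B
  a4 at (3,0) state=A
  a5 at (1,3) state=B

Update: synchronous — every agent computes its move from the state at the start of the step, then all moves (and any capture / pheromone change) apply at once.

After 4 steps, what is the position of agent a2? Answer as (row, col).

(0, 0)

t=1: a0@(3,4):B a1@(3,1):B a2@(1,1):B a3@(4,0):B a4@(0,0):A a5@(1,3):B
t=2: a0@(3,4):B a1@(3,1):B a2@(0,1):B a3@(4,0):B a4@(0,2):A a5@(1,3):B
t=3: a0@(3,4):B a1@(3,1):B a2@(0,0):B a3@(4,0):B a4@(0,3):A a5@(0,4):B
t=4: a0@(3,4):B a1@(3,1):B a2@(0,0):B a3@(4,0):B a4@(0,1):A a5@(0,4):B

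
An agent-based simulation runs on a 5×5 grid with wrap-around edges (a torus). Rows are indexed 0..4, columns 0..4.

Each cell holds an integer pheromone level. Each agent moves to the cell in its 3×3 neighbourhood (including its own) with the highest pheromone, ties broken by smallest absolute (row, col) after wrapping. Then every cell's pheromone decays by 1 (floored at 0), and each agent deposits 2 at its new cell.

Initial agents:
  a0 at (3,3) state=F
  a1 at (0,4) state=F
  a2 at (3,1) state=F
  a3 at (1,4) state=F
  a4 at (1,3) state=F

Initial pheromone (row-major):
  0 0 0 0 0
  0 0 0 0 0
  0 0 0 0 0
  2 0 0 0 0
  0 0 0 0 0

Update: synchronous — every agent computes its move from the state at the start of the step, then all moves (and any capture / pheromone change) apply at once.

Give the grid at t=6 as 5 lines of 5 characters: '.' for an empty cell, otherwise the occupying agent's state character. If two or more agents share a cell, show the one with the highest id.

t=1: a0@(2,2) a1@(0,0) a2@(3,0) a3@(0,0) a4@(0,2) | pheromone: 4 0 2 0 0 / 0 0 0 0 0 / 0 0 2 0 0 / 3 0 0 0 0 / 0 0 0 0 0
t=2: a0@(2,2) a1@(0,0) a2@(3,0) a3@(0,0) a4@(0,2) | pheromone: 7 0 3 0 0 / 0 0 0 0 0 / 0 0 3 0 0 / 4 0 0 0 0 / 0 0 0 0 0
t=3: a0@(2,2) a1@(0,0) a2@(3,0) a3@(0,0) a4@(0,2) | pheromone: 10 0 4 0 0 / 0 0 0 0 0 / 0 0 4 0 0 / 5 0 0 0 0 / 0 0 0 0 0
t=4: a0@(2,2) a1@(0,0) a2@(3,0) a3@(0,0) a4@(0,2) | pheromone: 13 0 5 0 0 / 0 0 0 0 0 / 0 0 5 0 0 / 6 0 0 0 0 / 0 0 0 0 0
t=5: a0@(2,2) a1@(0,0) a2@(3,0) a3@(0,0) a4@(0,2) | pheromone: 16 0 6 0 0 / 0 0 0 0 0 / 0 0 6 0 0 / 7 0 0 0 0 / 0 0 0 0 0
t=6: a0@(2,2) a1@(0,0) a2@(3,0) a3@(0,0) a4@(0,2) | pheromone: 19 0 7 0 0 / 0 0 0 0 0 / 0 0 7 0 0 / 8 0 0 0 0 / 0 0 0 0 0

F.F..
.....
..F..
F....
.....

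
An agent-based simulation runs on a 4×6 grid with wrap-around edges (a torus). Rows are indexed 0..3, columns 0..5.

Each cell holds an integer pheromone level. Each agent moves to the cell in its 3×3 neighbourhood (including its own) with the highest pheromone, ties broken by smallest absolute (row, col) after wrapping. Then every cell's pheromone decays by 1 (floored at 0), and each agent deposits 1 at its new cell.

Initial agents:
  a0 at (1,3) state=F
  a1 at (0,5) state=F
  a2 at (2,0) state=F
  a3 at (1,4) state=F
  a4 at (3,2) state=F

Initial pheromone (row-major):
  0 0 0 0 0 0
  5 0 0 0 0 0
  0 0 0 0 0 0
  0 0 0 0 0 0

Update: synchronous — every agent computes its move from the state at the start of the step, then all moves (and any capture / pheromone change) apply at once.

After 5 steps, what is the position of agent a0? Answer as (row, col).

t=1: a0@(0,2) a1@(1,0) a2@(1,0) a3@(0,3) a4@(0,1) | pheromone: 0 1 1 1 0 0 / 6 0 0 0 0 0 / 0 0 0 0 0 0 / 0 0 0 0 0 0
t=2: a0@(0,1) a1@(1,0) a2@(1,0) a3@(0,2) a4@(1,0) | pheromone: 0 1 1 0 0 0 / 8 0 0 0 0 0 / 0 0 0 0 0 0 / 0 0 0 0 0 0
t=3: a0@(1,0) a1@(1,0) a2@(1,0) a3@(0,1) a4@(1,0) | pheromone: 0 1 0 0 0 0 / 11 0 0 0 0 0 / 0 0 0 0 0 0 / 0 0 0 0 0 0
t=4: a0@(1,0) a1@(1,0) a2@(1,0) a3@(1,0) a4@(1,0) | pheromone: 0 0 0 0 0 0 / 15 0 0 0 0 0 / 0 0 0 0 0 0 / 0 0 0 0 0 0
t=5: a0@(1,0) a1@(1,0) a2@(1,0) a3@(1,0) a4@(1,0) | pheromone: 0 0 0 0 0 0 / 19 0 0 0 0 0 / 0 0 0 0 0 0 / 0 0 0 0 0 0

(1, 0)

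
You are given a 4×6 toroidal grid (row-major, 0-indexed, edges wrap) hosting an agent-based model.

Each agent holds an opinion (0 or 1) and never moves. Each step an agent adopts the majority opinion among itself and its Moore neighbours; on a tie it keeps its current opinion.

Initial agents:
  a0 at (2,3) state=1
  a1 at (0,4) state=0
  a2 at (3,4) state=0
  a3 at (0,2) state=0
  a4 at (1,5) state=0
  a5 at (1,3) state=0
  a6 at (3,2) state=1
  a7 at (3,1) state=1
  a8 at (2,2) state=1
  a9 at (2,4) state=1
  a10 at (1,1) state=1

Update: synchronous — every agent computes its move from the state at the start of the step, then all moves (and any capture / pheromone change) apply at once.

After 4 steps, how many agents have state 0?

t=1: a0@(2,3):1 a1@(0,4):0 a2@(3,4):0 a3@(0,2):1 a4@(1,5):0 a5@(1,3):0 a6@(3,2):1 a7@(3,1):1 a8@(2,2):1 a9@(2,4):0 a10@(1,1):1
t=2: (unchanged — steady state)

5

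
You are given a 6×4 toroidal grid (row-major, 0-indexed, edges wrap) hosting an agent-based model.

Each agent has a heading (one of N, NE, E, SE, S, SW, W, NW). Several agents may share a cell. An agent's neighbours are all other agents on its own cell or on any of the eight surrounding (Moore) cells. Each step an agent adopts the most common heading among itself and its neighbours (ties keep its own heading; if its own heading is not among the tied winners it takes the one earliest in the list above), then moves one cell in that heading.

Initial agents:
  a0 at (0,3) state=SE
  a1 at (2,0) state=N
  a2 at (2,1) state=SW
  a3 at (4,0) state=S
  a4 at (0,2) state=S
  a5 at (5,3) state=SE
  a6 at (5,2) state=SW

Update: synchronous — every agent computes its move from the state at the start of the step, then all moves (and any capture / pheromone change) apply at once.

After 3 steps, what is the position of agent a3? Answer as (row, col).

(1, 2)

t=1: a0@(1,0):SE a1@(1,0):N a2@(3,0):SW a3@(5,0):S a4@(1,3):SE a5@(0,0):SE a6@(0,3):SE
t=2: a0@(2,1):SE a1@(2,1):SE a2@(4,3):SW a3@(0,1):SE a4@(2,0):SE a5@(1,1):SE a6@(1,0):SE
t=3: a0@(3,2):SE a1@(3,2):SE a2@(5,2):SW a3@(1,2):SE a4@(3,1):SE a5@(2,2):SE a6@(2,1):SE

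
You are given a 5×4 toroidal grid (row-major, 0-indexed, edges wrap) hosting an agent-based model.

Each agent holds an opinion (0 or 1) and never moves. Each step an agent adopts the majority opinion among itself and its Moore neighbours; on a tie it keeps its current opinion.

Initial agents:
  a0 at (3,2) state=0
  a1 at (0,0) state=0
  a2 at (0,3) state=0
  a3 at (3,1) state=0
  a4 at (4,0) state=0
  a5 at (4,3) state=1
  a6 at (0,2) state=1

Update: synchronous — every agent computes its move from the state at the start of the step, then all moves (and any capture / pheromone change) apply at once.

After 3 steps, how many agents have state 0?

7

t=1: a0@(3,2):0 a1@(0,0):0 a2@(0,3):0 a3@(3,1):0 a4@(4,0):0 a5@(4,3):0 a6@(0,2):1
t=2: a0@(3,2):0 a1@(0,0):0 a2@(0,3):0 a3@(3,1):0 a4@(4,0):0 a5@(4,3):0 a6@(0,2):0
t=3: (unchanged — steady state)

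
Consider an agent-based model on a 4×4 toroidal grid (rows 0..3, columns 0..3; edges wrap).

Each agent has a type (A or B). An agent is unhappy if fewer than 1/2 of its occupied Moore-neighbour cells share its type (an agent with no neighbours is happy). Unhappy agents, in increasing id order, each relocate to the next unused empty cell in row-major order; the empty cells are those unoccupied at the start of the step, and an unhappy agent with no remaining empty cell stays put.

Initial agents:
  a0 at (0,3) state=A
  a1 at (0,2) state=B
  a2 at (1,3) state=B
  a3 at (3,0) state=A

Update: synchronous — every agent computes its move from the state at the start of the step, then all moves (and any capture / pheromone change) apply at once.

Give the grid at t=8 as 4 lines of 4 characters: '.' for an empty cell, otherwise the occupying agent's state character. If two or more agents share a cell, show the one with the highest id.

A.B.
...B
....
A...

t=1: a0@(0,0):A a1@(0,2):B a2@(1,3):B a3@(3,0):A
t=2: (unchanged — steady state)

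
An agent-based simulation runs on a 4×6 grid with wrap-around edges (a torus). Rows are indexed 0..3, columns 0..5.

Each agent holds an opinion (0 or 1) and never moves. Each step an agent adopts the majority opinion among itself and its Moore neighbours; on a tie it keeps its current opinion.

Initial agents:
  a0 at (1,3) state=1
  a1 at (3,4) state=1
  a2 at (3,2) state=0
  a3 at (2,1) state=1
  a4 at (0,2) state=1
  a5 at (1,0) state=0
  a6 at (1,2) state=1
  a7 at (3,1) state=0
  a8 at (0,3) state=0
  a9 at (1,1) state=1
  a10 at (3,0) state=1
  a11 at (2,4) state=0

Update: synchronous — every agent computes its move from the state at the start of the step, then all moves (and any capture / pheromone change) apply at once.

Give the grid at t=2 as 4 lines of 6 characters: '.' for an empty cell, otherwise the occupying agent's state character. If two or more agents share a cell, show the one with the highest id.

..11..
1111..
.1..1.
111.1.

t=1: a0@(1,3):1 a1@(3,4):0 a2@(3,2):0 a3@(2,1):1 a4@(0,2):1 a5@(1,0):1 a6@(1,2):1 a7@(3,1):1 a8@(0,3):1 a9@(1,1):1 a10@(3,0):1 a11@(2,4):1
t=2: a0@(1,3):1 a1@(3,4):1 a2@(3,2):1 a3@(2,1):1 a4@(0,2):1 a5@(1,0):1 a6@(1,2):1 a7@(3,1):1 a8@(0,3):1 a9@(1,1):1 a10@(3,0):1 a11@(2,4):1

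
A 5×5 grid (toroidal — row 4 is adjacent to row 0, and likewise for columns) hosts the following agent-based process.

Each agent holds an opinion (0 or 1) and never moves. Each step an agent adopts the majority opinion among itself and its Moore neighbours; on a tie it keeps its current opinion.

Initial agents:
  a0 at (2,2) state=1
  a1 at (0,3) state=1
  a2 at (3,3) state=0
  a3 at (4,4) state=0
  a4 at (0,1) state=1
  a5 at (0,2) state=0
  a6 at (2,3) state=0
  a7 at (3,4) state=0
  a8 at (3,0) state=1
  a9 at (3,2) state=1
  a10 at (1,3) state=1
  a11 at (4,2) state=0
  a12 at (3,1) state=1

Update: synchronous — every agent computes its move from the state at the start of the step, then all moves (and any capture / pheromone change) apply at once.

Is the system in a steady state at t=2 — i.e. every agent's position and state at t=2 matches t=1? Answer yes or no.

t=1: a0@(2,2):1 a1@(0,3):0 a2@(3,3):0 a3@(4,4):0 a4@(0,1):0 a5@(0,2):1 a6@(2,3):0 a7@(3,4):0 a8@(3,0):1 a9@(3,2):1 a10@(1,3):1 a11@(4,2):1 a12@(3,1):1
t=2: a0@(2,2):1 a1@(0,3):1 a2@(3,3):0 a3@(4,4):0 a4@(0,1):1 a5@(0,2):1 a6@(2,3):0 a7@(3,4):0 a8@(3,0):1 a9@(3,2):1 a10@(1,3):1 a11@(4,2):1 a12@(3,1):1

no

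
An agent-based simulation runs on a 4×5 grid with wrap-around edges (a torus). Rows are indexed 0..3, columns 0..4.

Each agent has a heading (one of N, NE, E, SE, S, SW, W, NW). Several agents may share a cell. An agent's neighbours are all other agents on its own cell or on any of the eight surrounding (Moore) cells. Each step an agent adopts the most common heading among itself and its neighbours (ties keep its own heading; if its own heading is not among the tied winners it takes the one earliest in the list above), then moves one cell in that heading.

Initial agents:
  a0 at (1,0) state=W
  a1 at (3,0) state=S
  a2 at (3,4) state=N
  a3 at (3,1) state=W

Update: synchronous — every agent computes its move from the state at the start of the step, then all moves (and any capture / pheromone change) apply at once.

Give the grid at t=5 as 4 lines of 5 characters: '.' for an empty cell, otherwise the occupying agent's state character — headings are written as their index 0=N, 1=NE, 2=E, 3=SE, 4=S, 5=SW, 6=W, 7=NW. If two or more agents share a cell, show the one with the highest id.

t=1: a0@(1,4):W a1@(0,0):S a2@(2,4):N a3@(3,0):W
t=2: a0@(1,3):W a1@(0,4):W a2@(2,3):W a3@(3,4):W
t=3: a0@(1,2):W a1@(0,3):W a2@(2,2):W a3@(3,3):W
t=4: a0@(1,1):W a1@(0,2):W a2@(2,1):W a3@(3,2):W
t=5: a0@(1,0):W a1@(0,1):W a2@(2,0):W a3@(3,1):W

.6...
6....
6....
.6...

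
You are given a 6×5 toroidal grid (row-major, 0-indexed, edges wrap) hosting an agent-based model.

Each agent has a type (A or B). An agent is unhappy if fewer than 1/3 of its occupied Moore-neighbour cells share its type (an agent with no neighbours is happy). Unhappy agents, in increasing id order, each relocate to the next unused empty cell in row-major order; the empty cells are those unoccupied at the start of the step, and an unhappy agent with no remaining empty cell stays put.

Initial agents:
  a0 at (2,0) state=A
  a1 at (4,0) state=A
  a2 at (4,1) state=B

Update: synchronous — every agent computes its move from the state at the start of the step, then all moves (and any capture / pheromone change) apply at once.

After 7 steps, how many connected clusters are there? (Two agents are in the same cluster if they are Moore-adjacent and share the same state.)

t=1: a0@(2,0):A a1@(0,0):A a2@(0,1):B
t=2: a0@(2,0):A a1@(0,2):A a2@(0,3):B
t=3: a0@(2,0):A a1@(0,0):A a2@(0,1):B
t=4: a0@(2,0):A a1@(0,2):A a2@(0,3):B
t=5: a0@(2,0):A a1@(0,0):A a2@(0,1):B
t=6: a0@(2,0):A a1@(0,2):A a2@(0,3):B
t=7: a0@(2,0):A a1@(0,0):A a2@(0,1):B

3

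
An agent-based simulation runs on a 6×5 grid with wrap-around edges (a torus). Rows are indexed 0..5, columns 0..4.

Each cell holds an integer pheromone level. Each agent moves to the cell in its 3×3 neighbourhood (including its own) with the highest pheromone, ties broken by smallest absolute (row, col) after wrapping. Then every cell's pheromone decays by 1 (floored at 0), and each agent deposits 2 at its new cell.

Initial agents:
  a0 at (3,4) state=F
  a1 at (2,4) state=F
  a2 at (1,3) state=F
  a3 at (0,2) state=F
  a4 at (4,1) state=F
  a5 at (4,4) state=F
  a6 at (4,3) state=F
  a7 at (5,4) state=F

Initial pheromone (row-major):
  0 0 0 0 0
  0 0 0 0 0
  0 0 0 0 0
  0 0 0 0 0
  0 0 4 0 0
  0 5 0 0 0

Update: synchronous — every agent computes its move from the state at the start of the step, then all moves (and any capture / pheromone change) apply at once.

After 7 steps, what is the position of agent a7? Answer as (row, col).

(5, 1)

t=1: a0@(2,0) a1@(1,0) a2@(0,2) a3@(5,1) a4@(5,1) a5@(3,0) a6@(4,2) a7@(0,0) | pheromone: 2 0 2 0 0 / 2 0 0 0 0 / 2 0 0 0 0 / 2 0 0 0 0 / 0 0 5 0 0 / 0 8 0 0 0
t=2: a0@(1,0) a1@(0,0) a2@(5,1) a3@(5,1) a4@(5,1) a5@(2,0) a6@(5,1) a7@(5,1) | pheromone: 3 0 1 0 0 / 3 0 0 0 0 / 3 0 0 0 0 / 1 0 0 0 0 / 0 0 4 0 0 / 0 17 0 0 0
t=3: a0@(0,0) a1@(5,1) a2@(5,1) a3@(5,1) a4@(5,1) a5@(1,0) a6@(5,1) a7@(5,1) | pheromone: 4 0 0 0 0 / 4 0 0 0 0 / 2 0 0 0 0 / 0 0 0 0 0 / 0 0 3 0 0 / 0 28 0 0 0
t=4: a0@(5,1) a1@(5,1) a2@(5,1) a3@(5,1) a4@(5,1) a5@(0,0) a6@(5,1) a7@(5,1) | pheromone: 5 0 0 0 0 / 3 0 0 0 0 / 1 0 0 0 0 / 0 0 0 0 0 / 0 0 2 0 0 / 0 41 0 0 0
t=5: a0@(5,1) a1@(5,1) a2@(5,1) a3@(5,1) a4@(5,1) a5@(5,1) a6@(5,1) a7@(5,1) | pheromone: 4 0 0 0 0 / 2 0 0 0 0 / 0 0 0 0 0 / 0 0 0 0 0 / 0 0 1 0 0 / 0 56 0 0 0
t=6: a0@(5,1) a1@(5,1) a2@(5,1) a3@(5,1) a4@(5,1) a5@(5,1) a6@(5,1) a7@(5,1) | pheromone: 3 0 0 0 0 / 1 0 0 0 0 / 0 0 0 0 0 / 0 0 0 0 0 / 0 0 0 0 0 / 0 71 0 0 0
t=7: a0@(5,1) a1@(5,1) a2@(5,1) a3@(5,1) a4@(5,1) a5@(5,1) a6@(5,1) a7@(5,1) | pheromone: 2 0 0 0 0 / 0 0 0 0 0 / 0 0 0 0 0 / 0 0 0 0 0 / 0 0 0 0 0 / 0 86 0 0 0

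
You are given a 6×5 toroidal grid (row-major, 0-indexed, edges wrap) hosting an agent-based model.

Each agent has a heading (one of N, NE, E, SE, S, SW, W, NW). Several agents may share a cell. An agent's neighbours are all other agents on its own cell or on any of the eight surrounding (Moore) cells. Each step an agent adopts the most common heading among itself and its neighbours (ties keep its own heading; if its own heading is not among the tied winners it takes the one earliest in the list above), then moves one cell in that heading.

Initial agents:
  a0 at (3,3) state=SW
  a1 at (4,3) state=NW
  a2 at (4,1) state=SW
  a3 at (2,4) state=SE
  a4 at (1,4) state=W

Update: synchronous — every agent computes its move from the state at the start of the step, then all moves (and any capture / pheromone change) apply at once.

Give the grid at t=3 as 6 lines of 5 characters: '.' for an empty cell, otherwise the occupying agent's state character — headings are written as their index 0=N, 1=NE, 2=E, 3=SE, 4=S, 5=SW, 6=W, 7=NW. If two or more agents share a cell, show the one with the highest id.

t=1: a0@(4,2):SW a1@(3,2):NW a2@(5,0):SW a3@(3,0):SE a4@(1,3):W
t=2: a0@(5,1):SW a1@(2,1):NW a2@(0,4):SW a3@(4,1):SE a4@(1,2):W
t=3: a0@(0,0):SW a1@(1,0):NW a2@(1,3):SW a3@(5,2):SE a4@(1,1):W

5....
76.5.
.....
.....
.....
..3..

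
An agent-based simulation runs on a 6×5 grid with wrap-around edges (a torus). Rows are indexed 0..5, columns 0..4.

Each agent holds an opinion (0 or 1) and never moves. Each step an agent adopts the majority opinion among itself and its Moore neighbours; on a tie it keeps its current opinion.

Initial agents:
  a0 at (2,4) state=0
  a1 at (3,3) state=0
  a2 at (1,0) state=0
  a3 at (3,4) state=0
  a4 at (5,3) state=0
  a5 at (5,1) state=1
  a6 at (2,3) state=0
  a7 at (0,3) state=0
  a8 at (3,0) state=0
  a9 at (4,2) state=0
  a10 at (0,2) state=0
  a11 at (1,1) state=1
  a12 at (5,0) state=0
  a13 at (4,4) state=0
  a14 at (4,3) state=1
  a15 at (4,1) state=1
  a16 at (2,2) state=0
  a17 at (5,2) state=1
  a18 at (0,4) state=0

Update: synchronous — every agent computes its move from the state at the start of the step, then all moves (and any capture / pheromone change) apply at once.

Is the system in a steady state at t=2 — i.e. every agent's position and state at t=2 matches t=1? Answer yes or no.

yes

t=1: a0@(2,4):0 a1@(3,3):0 a2@(1,0):0 a3@(3,4):0 a4@(5,3):0 a5@(5,1):1 a6@(2,3):0 a7@(0,3):0 a8@(3,0):0 a9@(4,2):1 a10@(0,2):0 a11@(1,1):0 a12@(5,0):0 a13@(4,4):0 a14@(4,3):0 a15@(4,1):1 a16@(2,2):0 a17@(5,2):1 a18@(0,4):0
t=2: (unchanged — steady state)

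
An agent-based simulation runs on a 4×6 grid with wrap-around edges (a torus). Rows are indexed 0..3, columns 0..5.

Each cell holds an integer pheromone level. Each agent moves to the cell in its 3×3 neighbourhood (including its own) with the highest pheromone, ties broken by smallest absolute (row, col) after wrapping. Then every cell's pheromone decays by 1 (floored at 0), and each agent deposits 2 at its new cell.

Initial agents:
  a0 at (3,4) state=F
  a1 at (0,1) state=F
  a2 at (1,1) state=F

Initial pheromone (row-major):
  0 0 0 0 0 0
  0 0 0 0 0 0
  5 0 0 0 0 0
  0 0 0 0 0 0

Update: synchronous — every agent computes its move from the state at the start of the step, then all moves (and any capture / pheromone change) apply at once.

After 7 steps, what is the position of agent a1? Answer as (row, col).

t=1: a0@(0,3) a1@(0,0) a2@(2,0) | pheromone: 2 0 0 2 0 0 / 0 0 0 0 0 0 / 6 0 0 0 0 0 / 0 0 0 0 0 0
t=2: a0@(0,3) a1@(0,0) a2@(2,0) | pheromone: 3 0 0 3 0 0 / 0 0 0 0 0 0 / 7 0 0 0 0 0 / 0 0 0 0 0 0
t=3: a0@(0,3) a1@(0,0) a2@(2,0) | pheromone: 4 0 0 4 0 0 / 0 0 0 0 0 0 / 8 0 0 0 0 0 / 0 0 0 0 0 0
t=4: a0@(0,3) a1@(0,0) a2@(2,0) | pheromone: 5 0 0 5 0 0 / 0 0 0 0 0 0 / 9 0 0 0 0 0 / 0 0 0 0 0 0
t=5: a0@(0,3) a1@(0,0) a2@(2,0) | pheromone: 6 0 0 6 0 0 / 0 0 0 0 0 0 / 10 0 0 0 0 0 / 0 0 0 0 0 0
t=6: a0@(0,3) a1@(0,0) a2@(2,0) | pheromone: 7 0 0 7 0 0 / 0 0 0 0 0 0 / 11 0 0 0 0 0 / 0 0 0 0 0 0
t=7: a0@(0,3) a1@(0,0) a2@(2,0) | pheromone: 8 0 0 8 0 0 / 0 0 0 0 0 0 / 12 0 0 0 0 0 / 0 0 0 0 0 0

(0, 0)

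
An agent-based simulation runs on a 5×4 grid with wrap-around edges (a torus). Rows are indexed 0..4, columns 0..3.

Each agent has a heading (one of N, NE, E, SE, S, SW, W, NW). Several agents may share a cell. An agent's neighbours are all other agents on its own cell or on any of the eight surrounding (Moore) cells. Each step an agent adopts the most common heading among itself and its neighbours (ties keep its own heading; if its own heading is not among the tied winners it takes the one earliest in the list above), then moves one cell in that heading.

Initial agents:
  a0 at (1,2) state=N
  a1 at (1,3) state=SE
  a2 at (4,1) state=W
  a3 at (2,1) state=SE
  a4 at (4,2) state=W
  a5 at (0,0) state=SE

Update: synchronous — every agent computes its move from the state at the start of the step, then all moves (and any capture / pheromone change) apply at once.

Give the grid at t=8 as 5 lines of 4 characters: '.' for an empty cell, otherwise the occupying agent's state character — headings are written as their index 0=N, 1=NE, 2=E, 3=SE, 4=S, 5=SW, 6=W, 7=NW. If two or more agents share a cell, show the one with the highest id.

.33.
....
....
3...
..33

t=1: a0@(2,3):SE a1@(2,0):SE a2@(4,0):W a3@(3,2):SE a4@(4,1):W a5@(1,1):SE
t=2: a0@(3,0):SE a1@(3,1):SE a2@(4,3):W a3@(4,3):SE a4@(4,0):W a5@(2,2):SE
t=3: a0@(4,1):SE a1@(4,2):SE a2@(4,2):W a3@(0,0):SE a4@(0,1):SE a5@(3,3):SE
t=4: a0@(0,2):SE a1@(0,3):SE a2@(0,3):SE a3@(1,1):SE a4@(1,2):SE a5@(4,0):SE
t=5: a0@(1,3):SE a1@(1,0):SE a2@(1,0):SE a3@(2,2):SE a4@(2,3):SE a5@(0,1):SE
t=6: a0@(2,0):SE a1@(2,1):SE a2@(2,1):SE a3@(3,3):SE a4@(3,0):SE a5@(1,2):SE
t=7: a0@(3,1):SE a1@(3,2):SE a2@(3,2):SE a3@(4,0):SE a4@(4,1):SE a5@(2,3):SE
t=8: a0@(4,2):SE a1@(4,3):SE a2@(4,3):SE a3@(0,1):SE a4@(0,2):SE a5@(3,0):SE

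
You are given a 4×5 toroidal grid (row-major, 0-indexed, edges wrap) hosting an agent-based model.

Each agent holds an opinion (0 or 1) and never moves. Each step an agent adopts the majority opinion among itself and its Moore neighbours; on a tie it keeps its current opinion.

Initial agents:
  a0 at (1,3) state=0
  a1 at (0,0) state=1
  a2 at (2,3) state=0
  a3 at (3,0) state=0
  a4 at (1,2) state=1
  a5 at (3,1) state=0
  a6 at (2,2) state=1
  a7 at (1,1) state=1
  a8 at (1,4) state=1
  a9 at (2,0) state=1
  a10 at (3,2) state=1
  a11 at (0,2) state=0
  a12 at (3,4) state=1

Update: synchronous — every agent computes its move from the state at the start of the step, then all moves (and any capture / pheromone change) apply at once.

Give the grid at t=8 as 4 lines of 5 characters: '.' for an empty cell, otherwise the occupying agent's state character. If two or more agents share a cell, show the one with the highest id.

1.1..
.1111
1.11.
111.1

t=1: a0@(1,3):0 a1@(0,0):1 a2@(2,3):1 a3@(3,0):1 a4@(1,2):1 a5@(3,1):1 a6@(2,2):1 a7@(1,1):1 a8@(1,4):1 a9@(2,0):1 a10@(3,2):0 a11@(0,2):0 a12@(3,4):1
t=2: a0@(1,3):1 a1@(0,0):1 a2@(2,3):1 a3@(3,0):1 a4@(1,2):1 a5@(3,1):1 a6@(2,2):1 a7@(1,1):1 a8@(1,4):1 a9@(2,0):1 a10@(3,2):1 a11@(0,2):0 a12@(3,4):1
t=3: a0@(1,3):1 a1@(0,0):1 a2@(2,3):1 a3@(3,0):1 a4@(1,2):1 a5@(3,1):1 a6@(2,2):1 a7@(1,1):1 a8@(1,4):1 a9@(2,0):1 a10@(3,2):1 a11@(0,2):1 a12@(3,4):1
t=4: (unchanged — steady state)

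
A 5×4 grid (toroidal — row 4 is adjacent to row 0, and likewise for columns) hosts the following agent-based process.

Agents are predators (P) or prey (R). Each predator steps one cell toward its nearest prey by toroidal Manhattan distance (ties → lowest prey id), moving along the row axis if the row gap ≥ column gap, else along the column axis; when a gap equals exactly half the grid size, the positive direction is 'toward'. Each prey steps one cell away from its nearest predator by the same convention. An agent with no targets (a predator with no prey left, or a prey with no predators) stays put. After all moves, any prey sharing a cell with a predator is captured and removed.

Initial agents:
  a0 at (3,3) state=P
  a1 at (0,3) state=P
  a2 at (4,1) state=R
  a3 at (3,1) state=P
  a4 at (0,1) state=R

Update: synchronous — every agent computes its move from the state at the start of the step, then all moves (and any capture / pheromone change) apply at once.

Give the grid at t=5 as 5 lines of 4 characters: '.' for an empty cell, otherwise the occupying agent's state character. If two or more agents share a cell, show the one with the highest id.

PR..
....
....
....
...P

t=1: a0@(3,0):P a1@(0,0):P a2@(0,1):R a3@(4,1):P
t=2: a0@(4,0):P a1@(0,1):P a2@(0,2):R a3@(0,1):P
t=3: a0@(4,1):P a1@(0,2):P a2@(0,3):R a3@(0,2):P
t=4: a0@(4,2):P a1@(0,3):P a2@(0,0):R a3@(0,3):P
t=5: a0@(4,3):P a1@(0,0):P a2@(0,1):R a3@(0,0):P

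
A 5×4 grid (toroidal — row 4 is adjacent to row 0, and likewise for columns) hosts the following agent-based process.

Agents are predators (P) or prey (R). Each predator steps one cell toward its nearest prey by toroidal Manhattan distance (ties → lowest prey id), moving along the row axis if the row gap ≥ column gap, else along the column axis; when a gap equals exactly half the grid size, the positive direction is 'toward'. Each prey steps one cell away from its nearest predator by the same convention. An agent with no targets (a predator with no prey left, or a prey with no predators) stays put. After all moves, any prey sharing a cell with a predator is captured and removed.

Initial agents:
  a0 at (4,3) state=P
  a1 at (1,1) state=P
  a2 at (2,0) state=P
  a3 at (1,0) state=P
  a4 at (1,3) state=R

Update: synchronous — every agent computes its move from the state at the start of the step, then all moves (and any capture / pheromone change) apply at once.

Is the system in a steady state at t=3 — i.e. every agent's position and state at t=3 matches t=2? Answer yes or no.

t=1: a0@(0,3):P a1@(1,2):P a2@(1,0):P a3@(1,3):P
t=2: (unchanged — steady state)

yes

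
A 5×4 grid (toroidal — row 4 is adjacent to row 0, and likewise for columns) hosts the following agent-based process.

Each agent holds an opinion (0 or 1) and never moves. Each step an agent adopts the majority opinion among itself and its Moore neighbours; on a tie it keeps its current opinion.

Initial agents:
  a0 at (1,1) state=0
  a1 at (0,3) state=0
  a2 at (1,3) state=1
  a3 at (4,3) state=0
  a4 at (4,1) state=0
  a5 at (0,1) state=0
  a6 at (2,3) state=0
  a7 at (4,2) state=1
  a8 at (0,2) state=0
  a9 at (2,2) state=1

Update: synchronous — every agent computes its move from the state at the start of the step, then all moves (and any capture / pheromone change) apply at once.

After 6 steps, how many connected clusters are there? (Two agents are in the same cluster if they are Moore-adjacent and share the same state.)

2

t=1: a0@(1,1):0 a1@(0,3):0 a2@(1,3):0 a3@(4,3):0 a4@(4,1):0 a5@(0,1):0 a6@(2,3):1 a7@(4,2):0 a8@(0,2):0 a9@(2,2):1
t=2: (unchanged — steady state)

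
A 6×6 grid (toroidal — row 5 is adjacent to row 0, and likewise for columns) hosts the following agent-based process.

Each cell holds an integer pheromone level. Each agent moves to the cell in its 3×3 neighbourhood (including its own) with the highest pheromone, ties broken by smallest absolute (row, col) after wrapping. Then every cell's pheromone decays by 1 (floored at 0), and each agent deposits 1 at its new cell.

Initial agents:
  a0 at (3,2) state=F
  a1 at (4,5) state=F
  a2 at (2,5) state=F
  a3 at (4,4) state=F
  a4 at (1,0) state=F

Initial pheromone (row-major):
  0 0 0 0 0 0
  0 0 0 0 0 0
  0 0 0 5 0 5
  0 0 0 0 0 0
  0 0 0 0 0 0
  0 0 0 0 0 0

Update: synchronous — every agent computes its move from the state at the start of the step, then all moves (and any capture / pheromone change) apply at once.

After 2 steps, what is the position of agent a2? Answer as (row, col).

t=1: a0@(2,3) a1@(3,0) a2@(2,5) a3@(3,3) a4@(2,5) | pheromone: 0 0 0 0 0 0 / 0 0 0 0 0 0 / 0 0 0 5 0 6 / 1 0 0 1 0 0 / 0 0 0 0 0 0 / 0 0 0 0 0 0
t=2: a0@(2,3) a1@(2,5) a2@(2,5) a3@(2,3) a4@(2,5) | pheromone: 0 0 0 0 0 0 / 0 0 0 0 0 0 / 0 0 0 6 0 8 / 0 0 0 0 0 0 / 0 0 0 0 0 0 / 0 0 0 0 0 0

(2, 5)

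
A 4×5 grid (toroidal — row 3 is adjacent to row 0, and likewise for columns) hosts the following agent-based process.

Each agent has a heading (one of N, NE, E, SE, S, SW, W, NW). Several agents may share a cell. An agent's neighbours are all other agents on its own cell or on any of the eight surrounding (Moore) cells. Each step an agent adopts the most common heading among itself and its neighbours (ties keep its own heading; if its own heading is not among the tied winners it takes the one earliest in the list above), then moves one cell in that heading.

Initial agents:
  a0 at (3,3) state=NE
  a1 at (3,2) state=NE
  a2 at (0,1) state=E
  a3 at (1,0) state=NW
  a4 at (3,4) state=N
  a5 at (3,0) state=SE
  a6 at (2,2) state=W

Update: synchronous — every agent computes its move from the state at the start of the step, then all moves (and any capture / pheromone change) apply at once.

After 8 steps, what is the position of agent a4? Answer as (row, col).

(3, 1)

t=1: a0@(2,4):NE a1@(2,3):NE a2@(0,2):E a3@(0,4):NW a4@(2,4):N a5@(0,1):SE a6@(1,3):NE
t=2: a0@(1,0):NE a1@(1,4):NE a2@(0,3):E a3@(3,3):NW a4@(1,0):NE a5@(1,2):SE a6@(0,4):NE
t=3: a0@(0,1):NE a1@(0,0):NE a2@(3,4):NE a3@(2,2):NW a4@(0,1):NE a5@(2,3):SE a6@(3,0):NE
t=4: a0@(3,2):NE a1@(3,1):NE a2@(2,0):NE a3@(1,1):NW a4@(3,2):NE a5@(3,4):SE a6@(2,1):NE
t=5: a0@(2,3):NE a1@(2,2):NE a2@(1,1):NE a3@(0,2):NE a4@(2,3):NE a5@(0,0):SE a6@(1,2):NE
t=6: a0@(1,4):NE a1@(1,3):NE a2@(0,2):NE a3@(3,3):NE a4@(1,4):NE a5@(1,1):SE a6@(0,3):NE
t=7: a0@(0,0):NE a1@(0,4):NE a2@(3,3):NE a3@(2,4):NE a4@(0,0):NE a5@(2,2):SE a6@(3,4):NE
t=8: a0@(3,1):NE a1@(3,0):NE a2@(2,4):NE a3@(1,0):NE a4@(3,1):NE a5@(3,3):SE a6@(2,0):NE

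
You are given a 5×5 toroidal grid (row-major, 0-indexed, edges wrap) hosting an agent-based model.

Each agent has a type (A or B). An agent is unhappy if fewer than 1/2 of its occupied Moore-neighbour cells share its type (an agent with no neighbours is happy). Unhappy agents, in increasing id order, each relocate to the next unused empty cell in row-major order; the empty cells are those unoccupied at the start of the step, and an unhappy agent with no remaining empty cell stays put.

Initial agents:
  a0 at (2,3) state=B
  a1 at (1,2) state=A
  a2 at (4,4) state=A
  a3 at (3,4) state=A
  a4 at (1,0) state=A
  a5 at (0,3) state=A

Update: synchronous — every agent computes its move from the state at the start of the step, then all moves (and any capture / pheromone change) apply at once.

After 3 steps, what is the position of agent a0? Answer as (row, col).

t=1: a0@(0,0):B a1@(1,2):A a2@(4,4):A a3@(3,4):A a4@(1,0):A a5@(0,3):A
t=2: a0@(0,1):B a1@(1,2):A a2@(4,4):A a3@(3,4):A a4@(0,2):A a5@(0,3):A
t=3: a0@(0,0):B a1@(1,2):A a2@(4,4):A a3@(3,4):A a4@(0,2):A a5@(0,3):A

(0, 0)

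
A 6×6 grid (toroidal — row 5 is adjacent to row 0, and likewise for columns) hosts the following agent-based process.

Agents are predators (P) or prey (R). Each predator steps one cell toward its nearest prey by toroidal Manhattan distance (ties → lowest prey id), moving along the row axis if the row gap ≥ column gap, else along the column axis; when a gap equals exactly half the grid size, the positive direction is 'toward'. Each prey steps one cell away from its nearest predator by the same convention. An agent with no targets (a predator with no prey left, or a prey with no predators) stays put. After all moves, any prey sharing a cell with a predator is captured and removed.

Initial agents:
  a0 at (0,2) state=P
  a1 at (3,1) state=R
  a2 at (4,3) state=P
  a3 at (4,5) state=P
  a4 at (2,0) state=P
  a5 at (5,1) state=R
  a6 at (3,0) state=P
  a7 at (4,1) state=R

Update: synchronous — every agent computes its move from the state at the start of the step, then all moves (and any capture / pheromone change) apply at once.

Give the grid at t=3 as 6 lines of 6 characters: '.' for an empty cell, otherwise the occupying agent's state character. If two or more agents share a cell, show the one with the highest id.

t=1: a0@(5,2):P a1@(3,2):R a2@(4,2):P a3@(4,0):P a4@(3,0):P a5@(4,1):R a6@(3,1):P
t=2: a0@(4,2):P a1@(2,2):R a2@(3,2):P a3@(4,1):P a4@(3,1):P a5@(4,0):R a6@(3,2):P
t=3: a0@(3,2):P a1@(1,2):R a2@(2,2):P a3@(4,0):P a4@(2,1):P a5@(4,5):R a6@(2,2):P

......
..R...
.PP...
..P...
P....R
......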